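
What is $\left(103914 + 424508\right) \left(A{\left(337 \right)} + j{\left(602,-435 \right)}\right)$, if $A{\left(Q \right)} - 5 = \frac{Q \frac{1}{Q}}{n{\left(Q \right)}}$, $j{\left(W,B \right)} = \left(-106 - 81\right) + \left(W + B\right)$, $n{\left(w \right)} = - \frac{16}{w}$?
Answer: $- \frac{152449747}{8} \approx -1.9056 \cdot 10^{7}$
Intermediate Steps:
$j{\left(W,B \right)} = -187 + B + W$ ($j{\left(W,B \right)} = -187 + \left(B + W\right) = -187 + B + W$)
$A{\left(Q \right)} = 5 - \frac{Q}{16}$ ($A{\left(Q \right)} = 5 + \frac{Q \frac{1}{Q}}{\left(-16\right) \frac{1}{Q}} = 5 + 1 \left(- \frac{Q}{16}\right) = 5 - \frac{Q}{16}$)
$\left(103914 + 424508\right) \left(A{\left(337 \right)} + j{\left(602,-435 \right)}\right) = \left(103914 + 424508\right) \left(\left(5 - \frac{337}{16}\right) - 20\right) = 528422 \left(\left(5 - \frac{337}{16}\right) - 20\right) = 528422 \left(- \frac{257}{16} - 20\right) = 528422 \left(- \frac{577}{16}\right) = - \frac{152449747}{8}$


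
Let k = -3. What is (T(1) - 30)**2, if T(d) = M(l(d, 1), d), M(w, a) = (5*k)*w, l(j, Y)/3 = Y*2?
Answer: 14400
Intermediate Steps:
l(j, Y) = 6*Y (l(j, Y) = 3*(Y*2) = 3*(2*Y) = 6*Y)
M(w, a) = -15*w (M(w, a) = (5*(-3))*w = -15*w)
T(d) = -90
(T(1) - 30)**2 = (-90 - 30)**2 = (-120)**2 = 14400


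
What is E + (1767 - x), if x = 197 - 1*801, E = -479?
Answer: 1892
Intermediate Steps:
x = -604 (x = 197 - 801 = -604)
E + (1767 - x) = -479 + (1767 - 1*(-604)) = -479 + (1767 + 604) = -479 + 2371 = 1892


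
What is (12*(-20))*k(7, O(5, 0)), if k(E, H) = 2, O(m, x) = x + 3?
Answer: -480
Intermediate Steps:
O(m, x) = 3 + x
(12*(-20))*k(7, O(5, 0)) = (12*(-20))*2 = -240*2 = -480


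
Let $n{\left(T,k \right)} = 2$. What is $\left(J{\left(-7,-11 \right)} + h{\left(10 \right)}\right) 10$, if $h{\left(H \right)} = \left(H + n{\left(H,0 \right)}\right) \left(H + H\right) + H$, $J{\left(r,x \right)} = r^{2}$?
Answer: $2990$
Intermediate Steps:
$h{\left(H \right)} = H + 2 H \left(2 + H\right)$ ($h{\left(H \right)} = \left(H + 2\right) \left(H + H\right) + H = \left(2 + H\right) 2 H + H = 2 H \left(2 + H\right) + H = H + 2 H \left(2 + H\right)$)
$\left(J{\left(-7,-11 \right)} + h{\left(10 \right)}\right) 10 = \left(\left(-7\right)^{2} + 10 \left(5 + 2 \cdot 10\right)\right) 10 = \left(49 + 10 \left(5 + 20\right)\right) 10 = \left(49 + 10 \cdot 25\right) 10 = \left(49 + 250\right) 10 = 299 \cdot 10 = 2990$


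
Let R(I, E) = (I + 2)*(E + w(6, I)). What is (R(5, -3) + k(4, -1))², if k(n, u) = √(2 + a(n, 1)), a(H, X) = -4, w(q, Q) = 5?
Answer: (14 + I*√2)² ≈ 194.0 + 39.598*I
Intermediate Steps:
k(n, u) = I*√2 (k(n, u) = √(2 - 4) = √(-2) = I*√2)
R(I, E) = (2 + I)*(5 + E) (R(I, E) = (I + 2)*(E + 5) = (2 + I)*(5 + E))
(R(5, -3) + k(4, -1))² = ((10 + 2*(-3) + 5*5 - 3*5) + I*√2)² = ((10 - 6 + 25 - 15) + I*√2)² = (14 + I*√2)²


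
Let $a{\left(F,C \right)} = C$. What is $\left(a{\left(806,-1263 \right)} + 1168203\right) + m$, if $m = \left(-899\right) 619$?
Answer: $610459$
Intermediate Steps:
$m = -556481$
$\left(a{\left(806,-1263 \right)} + 1168203\right) + m = \left(-1263 + 1168203\right) - 556481 = 1166940 - 556481 = 610459$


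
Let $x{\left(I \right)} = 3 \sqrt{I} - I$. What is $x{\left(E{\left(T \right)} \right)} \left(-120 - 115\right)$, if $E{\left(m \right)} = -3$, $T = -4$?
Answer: $-705 - 705 i \sqrt{3} \approx -705.0 - 1221.1 i$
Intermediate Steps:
$x{\left(I \right)} = - I + 3 \sqrt{I}$
$x{\left(E{\left(T \right)} \right)} \left(-120 - 115\right) = \left(\left(-1\right) \left(-3\right) + 3 \sqrt{-3}\right) \left(-120 - 115\right) = \left(3 + 3 i \sqrt{3}\right) \left(-235\right) = -705 - 705 i \sqrt{3}$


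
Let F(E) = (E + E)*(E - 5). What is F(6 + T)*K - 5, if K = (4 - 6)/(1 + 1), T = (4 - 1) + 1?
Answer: -105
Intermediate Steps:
T = 4 (T = 3 + 1 = 4)
K = -1 (K = -2/2 = -2*½ = -1)
F(E) = 2*E*(-5 + E) (F(E) = (2*E)*(-5 + E) = 2*E*(-5 + E))
F(6 + T)*K - 5 = (2*(6 + 4)*(-5 + (6 + 4)))*(-1) - 5 = (2*10*(-5 + 10))*(-1) - 5 = (2*10*5)*(-1) - 5 = 100*(-1) - 5 = -100 - 5 = -105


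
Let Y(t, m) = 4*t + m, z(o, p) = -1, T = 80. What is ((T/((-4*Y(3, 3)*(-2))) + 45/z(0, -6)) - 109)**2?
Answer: 211600/9 ≈ 23511.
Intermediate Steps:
Y(t, m) = m + 4*t
((T/((-4*Y(3, 3)*(-2))) + 45/z(0, -6)) - 109)**2 = ((80/((-4*(3 + 4*3)*(-2))) + 45/(-1)) - 109)**2 = ((80/((-4*(3 + 12)*(-2))) + 45*(-1)) - 109)**2 = ((80/((-4*15*(-2))) - 45) - 109)**2 = ((80/((-60*(-2))) - 45) - 109)**2 = ((80/120 - 45) - 109)**2 = ((80*(1/120) - 45) - 109)**2 = ((2/3 - 45) - 109)**2 = (-133/3 - 109)**2 = (-460/3)**2 = 211600/9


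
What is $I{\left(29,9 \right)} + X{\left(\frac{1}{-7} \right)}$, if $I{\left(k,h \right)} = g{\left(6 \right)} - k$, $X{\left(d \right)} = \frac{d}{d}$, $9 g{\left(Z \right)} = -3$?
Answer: $- \frac{85}{3} \approx -28.333$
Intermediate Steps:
$g{\left(Z \right)} = - \frac{1}{3}$ ($g{\left(Z \right)} = \frac{1}{9} \left(-3\right) = - \frac{1}{3}$)
$X{\left(d \right)} = 1$
$I{\left(k,h \right)} = - \frac{1}{3} - k$
$I{\left(29,9 \right)} + X{\left(\frac{1}{-7} \right)} = \left(- \frac{1}{3} - 29\right) + 1 = - \frac{88}{3} + 1 = - \frac{85}{3}$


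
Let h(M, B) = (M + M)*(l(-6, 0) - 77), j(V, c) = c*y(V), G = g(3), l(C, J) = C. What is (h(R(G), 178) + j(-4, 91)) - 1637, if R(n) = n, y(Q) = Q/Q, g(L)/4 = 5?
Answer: -4866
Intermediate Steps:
g(L) = 20 (g(L) = 4*5 = 20)
y(Q) = 1
G = 20
j(V, c) = c (j(V, c) = c*1 = c)
h(M, B) = -166*M (h(M, B) = (M + M)*(-6 - 77) = (2*M)*(-83) = -166*M)
(h(R(G), 178) + j(-4, 91)) - 1637 = (-166*20 + 91) - 1637 = (-3320 + 91) - 1637 = -3229 - 1637 = -4866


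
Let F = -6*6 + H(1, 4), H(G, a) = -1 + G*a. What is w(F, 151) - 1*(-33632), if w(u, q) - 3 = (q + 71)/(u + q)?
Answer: 1984576/59 ≈ 33637.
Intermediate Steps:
F = -33 (F = -6*6 + (-1 + 1*4) = -36 + (-1 + 4) = -36 + 3 = -33)
w(u, q) = 3 + (71 + q)/(q + u) (w(u, q) = 3 + (q + 71)/(u + q) = 3 + (71 + q)/(q + u))
w(F, 151) - 1*(-33632) = (71 + 3*(-33) + 4*151)/(151 - 33) - 1*(-33632) = (71 - 99 + 604)/118 + 33632 = (1/118)*576 + 33632 = 288/59 + 33632 = 1984576/59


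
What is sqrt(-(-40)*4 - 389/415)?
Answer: sqrt(27394565)/415 ≈ 12.612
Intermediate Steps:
sqrt(-(-40)*4 - 389/415) = sqrt(-20*(-8) - 389*1/415) = sqrt(160 - 389/415) = sqrt(66011/415) = sqrt(27394565)/415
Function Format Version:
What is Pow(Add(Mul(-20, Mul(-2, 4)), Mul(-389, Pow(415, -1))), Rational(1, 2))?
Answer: Mul(Rational(1, 415), Pow(27394565, Rational(1, 2))) ≈ 12.612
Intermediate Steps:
Pow(Add(Mul(-20, Mul(-2, 4)), Mul(-389, Pow(415, -1))), Rational(1, 2)) = Pow(Add(Mul(-20, -8), Mul(-389, Rational(1, 415))), Rational(1, 2)) = Pow(Add(160, Rational(-389, 415)), Rational(1, 2)) = Pow(Rational(66011, 415), Rational(1, 2)) = Mul(Rational(1, 415), Pow(27394565, Rational(1, 2)))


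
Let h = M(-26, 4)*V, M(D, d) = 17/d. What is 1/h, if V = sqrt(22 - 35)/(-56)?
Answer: 224*I*sqrt(13)/221 ≈ 3.6545*I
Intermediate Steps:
V = -I*sqrt(13)/56 (V = sqrt(-13)*(-1/56) = (I*sqrt(13))*(-1/56) = -I*sqrt(13)/56 ≈ -0.064385*I)
h = -17*I*sqrt(13)/224 (h = (17/4)*(-I*sqrt(13)/56) = (17*(1/4))*(-I*sqrt(13)/56) = 17*(-I*sqrt(13)/56)/4 = -17*I*sqrt(13)/224 ≈ -0.27364*I)
1/h = 1/(-17*I*sqrt(13)/224) = 224*I*sqrt(13)/221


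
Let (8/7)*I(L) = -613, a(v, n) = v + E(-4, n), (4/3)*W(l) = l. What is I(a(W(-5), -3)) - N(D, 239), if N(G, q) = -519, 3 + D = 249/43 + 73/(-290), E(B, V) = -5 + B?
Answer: -139/8 ≈ -17.375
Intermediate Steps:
W(l) = 3*l/4
a(v, n) = -9 + v (a(v, n) = v + (-5 - 4) = v - 9 = -9 + v)
D = 31661/12470 (D = -3 + (249/43 + 73/(-290)) = -3 + (249*(1/43) + 73*(-1/290)) = -3 + (249/43 - 73/290) = -3 + 69071/12470 = 31661/12470 ≈ 2.5390)
I(L) = -4291/8 (I(L) = (7/8)*(-613) = -4291/8)
I(a(W(-5), -3)) - N(D, 239) = -4291/8 - 1*(-519) = -4291/8 + 519 = -139/8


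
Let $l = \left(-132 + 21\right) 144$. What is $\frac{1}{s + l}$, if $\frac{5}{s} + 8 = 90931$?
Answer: $- \frac{90923}{1453313227} \approx -6.2563 \cdot 10^{-5}$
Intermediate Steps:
$s = \frac{5}{90923}$ ($s = \frac{5}{-8 + 90931} = \frac{5}{90923} \approx 5.4992 \cdot 10^{-5}$)
$l = -15984$ ($l = \left(-111\right) 144 = -15984$)
$\frac{1}{s + l} = \frac{1}{\frac{5}{90923} - 15984} = \frac{1}{- \frac{1453313227}{90923}} = - \frac{90923}{1453313227}$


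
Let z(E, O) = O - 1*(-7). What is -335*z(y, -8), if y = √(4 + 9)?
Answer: 335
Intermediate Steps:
y = √13 ≈ 3.6056
z(E, O) = 7 + O (z(E, O) = O + 7 = 7 + O)
-335*z(y, -8) = -335*(7 - 8) = -335*(-1) = 335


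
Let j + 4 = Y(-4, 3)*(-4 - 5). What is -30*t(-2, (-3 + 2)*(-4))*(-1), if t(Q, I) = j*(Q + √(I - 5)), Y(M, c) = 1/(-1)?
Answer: -300 + 150*I ≈ -300.0 + 150.0*I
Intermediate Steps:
Y(M, c) = -1
j = 5 (j = -4 - (-4 - 5) = -4 - 1*(-9) = -4 + 9 = 5)
t(Q, I) = 5*Q + 5*√(-5 + I) (t(Q, I) = 5*(Q + √(I - 5)) = 5*(Q + √(-5 + I)) = 5*Q + 5*√(-5 + I))
-30*t(-2, (-3 + 2)*(-4))*(-1) = -30*(5*(-2) + 5*√(-5 + (-3 + 2)*(-4)))*(-1) = -30*(-10 + 5*√(-5 - 1*(-4)))*(-1) = -30*(-10 + 5*√(-5 + 4))*(-1) = -30*(-10 + 5*√(-1))*(-1) = -30*(-10 + 5*I)*(-1) = (300 - 150*I)*(-1) = -300 + 150*I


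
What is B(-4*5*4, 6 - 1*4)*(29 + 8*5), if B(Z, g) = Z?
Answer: -5520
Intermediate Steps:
B(-4*5*4, 6 - 1*4)*(29 + 8*5) = (-4*5*4)*(29 + 8*5) = (-20*4)*(29 + 40) = -80*69 = -5520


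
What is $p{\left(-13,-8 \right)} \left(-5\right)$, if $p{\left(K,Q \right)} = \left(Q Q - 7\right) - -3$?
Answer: $-300$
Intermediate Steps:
$p{\left(K,Q \right)} = -4 + Q^{2}$ ($p{\left(K,Q \right)} = \left(Q^{2} - 7\right) + 3 = \left(-7 + Q^{2}\right) + 3 = -4 + Q^{2}$)
$p{\left(-13,-8 \right)} \left(-5\right) = \left(-4 + \left(-8\right)^{2}\right) \left(-5\right) = \left(-4 + 64\right) \left(-5\right) = 60 \left(-5\right) = -300$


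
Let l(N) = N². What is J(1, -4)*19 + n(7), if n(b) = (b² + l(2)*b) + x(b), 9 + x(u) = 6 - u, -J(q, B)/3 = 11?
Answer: -560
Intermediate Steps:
J(q, B) = -33 (J(q, B) = -3*11 = -33)
x(u) = -3 - u (x(u) = -9 + (6 - u) = -3 - u)
n(b) = -3 + b² + 3*b (n(b) = (b² + 2²*b) + (-3 - b) = (b² + 4*b) + (-3 - b) = -3 + b² + 3*b)
J(1, -4)*19 + n(7) = -33*19 + (-3 + 7² + 3*7) = -627 + (-3 + 49 + 21) = -627 + 67 = -560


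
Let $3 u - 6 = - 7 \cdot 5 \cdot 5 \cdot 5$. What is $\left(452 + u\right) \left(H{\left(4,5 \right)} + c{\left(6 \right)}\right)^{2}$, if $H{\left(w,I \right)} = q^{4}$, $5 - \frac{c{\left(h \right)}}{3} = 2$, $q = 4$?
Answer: $\frac{34199575}{3} \approx 1.14 \cdot 10^{7}$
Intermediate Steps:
$c{\left(h \right)} = 9$ ($c{\left(h \right)} = 15 - 6 = 9$)
$H{\left(w,I \right)} = 256$ ($H{\left(w,I \right)} = 4^{4} = 256$)
$u = - \frac{869}{3}$ ($u = 2 + \frac{- 7 \cdot 5 \cdot 5 \cdot 5}{3} = 2 + \frac{\left(-7\right) 25 \cdot 5}{3} = 2 + \frac{\left(-175\right) 5}{3} = 2 + \frac{1}{3} \left(-875\right) = 2 - \frac{875}{3} = - \frac{869}{3} \approx -289.67$)
$\left(452 + u\right) \left(H{\left(4,5 \right)} + c{\left(6 \right)}\right)^{2} = \left(452 - \frac{869}{3}\right) \left(256 + 9\right)^{2} = \frac{487 \cdot 265^{2}}{3} = \frac{487}{3} \cdot 70225 = \frac{34199575}{3}$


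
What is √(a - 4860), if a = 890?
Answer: I*√3970 ≈ 63.008*I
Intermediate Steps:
√(a - 4860) = √(890 - 4860) = √(-3970) = I*√3970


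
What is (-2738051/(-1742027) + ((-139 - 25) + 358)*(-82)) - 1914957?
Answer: -3363616225304/1742027 ≈ -1.9309e+6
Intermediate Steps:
(-2738051/(-1742027) + ((-139 - 25) + 358)*(-82)) - 1914957 = (-2738051*(-1/1742027) + (-164 + 358)*(-82)) - 1914957 = (2738051/1742027 + 194*(-82)) - 1914957 = (2738051/1742027 - 15908) - 1914957 = -27709427465/1742027 - 1914957 = -3363616225304/1742027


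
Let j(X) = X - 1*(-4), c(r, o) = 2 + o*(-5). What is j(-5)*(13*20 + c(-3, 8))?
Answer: -222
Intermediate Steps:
c(r, o) = 2 - 5*o
j(X) = 4 + X (j(X) = X + 4 = 4 + X)
j(-5)*(13*20 + c(-3, 8)) = (4 - 5)*(13*20 + (2 - 5*8)) = -(260 + (2 - 40)) = -(260 - 38) = -1*222 = -222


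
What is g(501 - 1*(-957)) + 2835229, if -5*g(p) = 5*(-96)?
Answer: 2835325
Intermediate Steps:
g(p) = 96 (g(p) = -(-96) = -⅕*(-480) = 96)
g(501 - 1*(-957)) + 2835229 = 96 + 2835229 = 2835325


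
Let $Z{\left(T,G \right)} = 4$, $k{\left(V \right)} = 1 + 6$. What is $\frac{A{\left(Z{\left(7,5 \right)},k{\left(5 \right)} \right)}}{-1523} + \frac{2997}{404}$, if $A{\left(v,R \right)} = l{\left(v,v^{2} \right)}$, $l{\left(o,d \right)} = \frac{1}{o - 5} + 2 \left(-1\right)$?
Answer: $\frac{4565643}{615292} \approx 7.4203$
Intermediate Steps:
$k{\left(V \right)} = 7$
$l{\left(o,d \right)} = -2 + \frac{1}{-5 + o}$ ($l{\left(o,d \right)} = \frac{1}{-5 + o} - 2 = -2 + \frac{1}{-5 + o}$)
$A{\left(v,R \right)} = \frac{11 - 2 v}{-5 + v}$
$\frac{A{\left(Z{\left(7,5 \right)},k{\left(5 \right)} \right)}}{-1523} + \frac{2997}{404} = \frac{\frac{1}{-5 + 4} \left(11 - 8\right)}{-1523} + \frac{2997}{404} = \frac{11 - 8}{-1} \left(- \frac{1}{1523}\right) + 2997 \cdot \frac{1}{404} = \left(-1\right) 3 \left(- \frac{1}{1523}\right) + \frac{2997}{404} = \left(-3\right) \left(- \frac{1}{1523}\right) + \frac{2997}{404} = \frac{3}{1523} + \frac{2997}{404} = \frac{4565643}{615292}$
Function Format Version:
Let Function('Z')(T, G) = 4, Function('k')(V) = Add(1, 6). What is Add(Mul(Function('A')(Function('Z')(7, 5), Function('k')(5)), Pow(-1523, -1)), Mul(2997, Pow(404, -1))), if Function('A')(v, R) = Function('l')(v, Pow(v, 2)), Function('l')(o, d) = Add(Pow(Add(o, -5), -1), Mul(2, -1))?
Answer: Rational(4565643, 615292) ≈ 7.4203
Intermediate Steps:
Function('k')(V) = 7
Function('l')(o, d) = Add(-2, Pow(Add(-5, o), -1)) (Function('l')(o, d) = Add(Pow(Add(-5, o), -1), -2) = Add(-2, Pow(Add(-5, o), -1)))
Function('A')(v, R) = Mul(Pow(Add(-5, v), -1), Add(11, Mul(-2, v)))
Add(Mul(Function('A')(Function('Z')(7, 5), Function('k')(5)), Pow(-1523, -1)), Mul(2997, Pow(404, -1))) = Add(Mul(Mul(Pow(Add(-5, 4), -1), Add(11, Mul(-2, 4))), Pow(-1523, -1)), Mul(2997, Pow(404, -1))) = Add(Mul(Mul(Pow(-1, -1), Add(11, -8)), Rational(-1, 1523)), Mul(2997, Rational(1, 404))) = Add(Mul(Mul(-1, 3), Rational(-1, 1523)), Rational(2997, 404)) = Add(Mul(-3, Rational(-1, 1523)), Rational(2997, 404)) = Add(Rational(3, 1523), Rational(2997, 404)) = Rational(4565643, 615292)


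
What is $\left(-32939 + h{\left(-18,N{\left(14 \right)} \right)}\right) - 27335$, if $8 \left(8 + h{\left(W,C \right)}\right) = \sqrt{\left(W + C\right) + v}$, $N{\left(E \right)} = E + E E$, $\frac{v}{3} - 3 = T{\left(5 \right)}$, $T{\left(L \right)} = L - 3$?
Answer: $-60282 + \frac{3 \sqrt{23}}{8} \approx -60280.0$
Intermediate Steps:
$T{\left(L \right)} = -3 + L$
$v = 15$ ($v = 9 + 3 \left(-3 + 5\right) = 9 + 3 \cdot 2 = 9 + 6 = 15$)
$N{\left(E \right)} = E + E^{2}$
$h{\left(W,C \right)} = -8 + \frac{\sqrt{15 + C + W}}{8}$ ($h{\left(W,C \right)} = -8 + \frac{\sqrt{\left(W + C\right) + 15}}{8} = -8 + \frac{\sqrt{\left(C + W\right) + 15}}{8} = -8 + \frac{\sqrt{15 + C + W}}{8}$)
$\left(-32939 + h{\left(-18,N{\left(14 \right)} \right)}\right) - 27335 = \left(-32939 - \left(8 - \frac{\sqrt{15 + 14 \left(1 + 14\right) - 18}}{8}\right)\right) - 27335 = \left(-32939 - \left(8 - \frac{\sqrt{15 + 14 \cdot 15 - 18}}{8}\right)\right) - 27335 = \left(-32939 - \left(8 - \frac{\sqrt{15 + 210 - 18}}{8}\right)\right) - 27335 = \left(-32939 - \left(8 - \frac{\sqrt{207}}{8}\right)\right) - 27335 = \left(-32939 - \left(8 - \frac{3 \sqrt{23}}{8}\right)\right) - 27335 = \left(-32947 + \frac{3 \sqrt{23}}{8}\right) - 27335 = -60282 + \frac{3 \sqrt{23}}{8}$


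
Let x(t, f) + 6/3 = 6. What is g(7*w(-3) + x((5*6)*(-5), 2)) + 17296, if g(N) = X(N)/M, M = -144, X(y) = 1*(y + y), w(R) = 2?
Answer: 69183/4 ≈ 17296.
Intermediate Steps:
x(t, f) = 4 (x(t, f) = -2 + 6 = 4)
X(y) = 2*y (X(y) = 1*(2*y) = 2*y)
g(N) = -N/72 (g(N) = (2*N)/(-144) = (2*N)*(-1/144) = -N/72)
g(7*w(-3) + x((5*6)*(-5), 2)) + 17296 = -(7*2 + 4)/72 + 17296 = -(14 + 4)/72 + 17296 = -1/72*18 + 17296 = -1/4 + 17296 = 69183/4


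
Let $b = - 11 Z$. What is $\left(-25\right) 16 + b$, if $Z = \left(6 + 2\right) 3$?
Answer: $-664$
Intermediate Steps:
$Z = 24$ ($Z = 8 \cdot 3 = 24$)
$b = -264$ ($b = \left(-11\right) 24 = -264$)
$\left(-25\right) 16 + b = \left(-25\right) 16 - 264 = -400 - 264 = -664$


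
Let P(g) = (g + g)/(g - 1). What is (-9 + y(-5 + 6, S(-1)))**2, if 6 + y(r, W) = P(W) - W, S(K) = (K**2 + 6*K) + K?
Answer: 2601/49 ≈ 53.082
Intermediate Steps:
P(g) = 2*g/(-1 + g) (P(g) = (2*g)/(-1 + g) = 2*g/(-1 + g))
S(K) = K**2 + 7*K
y(r, W) = -6 - W + 2*W/(-1 + W) (y(r, W) = -6 + (2*W/(-1 + W) - W) = -6 + (-W + 2*W/(-1 + W)) = -6 - W + 2*W/(-1 + W))
(-9 + y(-5 + 6, S(-1)))**2 = (-9 + (6 - (-(7 - 1))**2 - (-3)*(7 - 1))/(-1 - (7 - 1)))**2 = (-9 + (6 - (-1*6)**2 - (-3)*6)/(-1 - 1*6))**2 = (-9 + (6 - 1*(-6)**2 - 3*(-6))/(-1 - 6))**2 = (-9 + (6 - 1*36 + 18)/(-7))**2 = (-9 - (6 - 36 + 18)/7)**2 = (-9 - 1/7*(-12))**2 = (-9 + 12/7)**2 = (-51/7)**2 = 2601/49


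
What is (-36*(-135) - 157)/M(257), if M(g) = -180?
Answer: -4703/180 ≈ -26.128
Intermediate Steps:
(-36*(-135) - 157)/M(257) = (-36*(-135) - 157)/(-180) = (4860 - 157)*(-1/180) = 4703*(-1/180) = -4703/180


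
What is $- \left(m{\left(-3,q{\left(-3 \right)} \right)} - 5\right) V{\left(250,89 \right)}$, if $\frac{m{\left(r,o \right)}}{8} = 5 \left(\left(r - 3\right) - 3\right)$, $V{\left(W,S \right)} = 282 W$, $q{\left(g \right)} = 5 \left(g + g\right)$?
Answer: $25732500$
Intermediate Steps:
$q{\left(g \right)} = 10 g$ ($q{\left(g \right)} = 5 \cdot 2 g = 10 g$)
$m{\left(r,o \right)} = -240 + 40 r$ ($m{\left(r,o \right)} = 8 \cdot 5 \left(\left(r - 3\right) - 3\right) = 8 \cdot 5 \left(\left(-3 + r\right) - 3\right) = 8 \cdot 5 \left(-6 + r\right) = 8 \left(-30 + 5 r\right) = -240 + 40 r$)
$- \left(m{\left(-3,q{\left(-3 \right)} \right)} - 5\right) V{\left(250,89 \right)} = - \left(\left(-240 + 40 \left(-3\right)\right) - 5\right) 282 \cdot 250 = - \left(\left(-240 - 120\right) - 5\right) 70500 = - \left(-360 - 5\right) 70500 = - \left(-365\right) 70500 = \left(-1\right) \left(-25732500\right) = 25732500$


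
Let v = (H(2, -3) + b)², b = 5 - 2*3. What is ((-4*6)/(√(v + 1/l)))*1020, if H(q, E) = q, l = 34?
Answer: -4896*√1190/7 ≈ -24128.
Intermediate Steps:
b = -1 (b = 5 - 6 = -1)
v = 1 (v = (2 - 1)² = 1² = 1)
((-4*6)/(√(v + 1/l)))*1020 = ((-4*6)/(√(1 + 1/34)))*1020 = -24/√(1 + 1/34)*1020 = -24*√1190/35*1020 = -4896*√1190/7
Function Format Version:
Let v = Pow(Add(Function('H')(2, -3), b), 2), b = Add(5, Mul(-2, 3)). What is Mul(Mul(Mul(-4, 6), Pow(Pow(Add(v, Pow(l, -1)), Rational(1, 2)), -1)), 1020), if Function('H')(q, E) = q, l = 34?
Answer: Mul(Rational(-4896, 7), Pow(1190, Rational(1, 2))) ≈ -24128.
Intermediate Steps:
b = -1 (b = Add(5, -6) = -1)
v = 1 (v = Pow(Add(2, -1), 2) = Pow(1, 2) = 1)
Mul(Mul(Mul(-4, 6), Pow(Pow(Add(v, Pow(l, -1)), Rational(1, 2)), -1)), 1020) = Mul(Mul(Mul(-4, 6), Pow(Pow(Add(1, Pow(34, -1)), Rational(1, 2)), -1)), 1020) = Mul(Mul(-24, Pow(Pow(Add(1, Rational(1, 34)), Rational(1, 2)), -1)), 1020) = Mul(Mul(-24, Pow(Pow(Rational(35, 34), Rational(1, 2)), -1)), 1020) = Mul(Mul(-24, Pow(Mul(Rational(1, 34), Pow(1190, Rational(1, 2))), -1)), 1020) = Mul(Mul(-24, Mul(Rational(1, 35), Pow(1190, Rational(1, 2)))), 1020) = Mul(Mul(Rational(-24, 35), Pow(1190, Rational(1, 2))), 1020) = Mul(Rational(-4896, 7), Pow(1190, Rational(1, 2)))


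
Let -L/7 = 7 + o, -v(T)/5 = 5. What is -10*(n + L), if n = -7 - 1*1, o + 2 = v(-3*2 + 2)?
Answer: -1320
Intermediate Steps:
v(T) = -25 (v(T) = -5*5 = -25)
o = -27 (o = -2 - 25 = -27)
L = 140 (L = -7*(7 - 27) = -7*(-20) = 140)
n = -8 (n = -7 - 1 = -8)
-10*(n + L) = -10*(-8 + 140) = -10*132 = -1320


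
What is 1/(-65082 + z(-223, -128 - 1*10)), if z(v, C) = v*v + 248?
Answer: -1/15105 ≈ -6.6203e-5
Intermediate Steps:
z(v, C) = 248 + v**2 (z(v, C) = v**2 + 248 = 248 + v**2)
1/(-65082 + z(-223, -128 - 1*10)) = 1/(-65082 + (248 + (-223)**2)) = 1/(-65082 + (248 + 49729)) = 1/(-65082 + 49977) = 1/(-15105) = -1/15105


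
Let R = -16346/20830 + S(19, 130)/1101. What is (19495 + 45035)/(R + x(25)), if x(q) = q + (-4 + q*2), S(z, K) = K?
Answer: 369980012475/403253221 ≈ 917.49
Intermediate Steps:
x(q) = -4 + 3*q (x(q) = q + (-4 + 2*q) = -4 + 3*q)
R = -7644523/11466915 (R = -16346/20830 + 130/1101 = -16346*1/20830 + 130*(1/1101) = -8173/10415 + 130/1101 = -7644523/11466915 ≈ -0.66666)
(19495 + 45035)/(R + x(25)) = (19495 + 45035)/(-7644523/11466915 + (-4 + 3*25)) = 64530/(-7644523/11466915 + (-4 + 75)) = 64530/(-7644523/11466915 + 71) = 64530/(806506442/11466915) = 64530*(11466915/806506442) = 369980012475/403253221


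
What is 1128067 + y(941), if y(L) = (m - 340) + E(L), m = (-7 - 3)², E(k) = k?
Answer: 1128768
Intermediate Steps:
m = 100 (m = (-10)² = 100)
y(L) = -240 + L (y(L) = (100 - 340) + L = -240 + L)
1128067 + y(941) = 1128067 + (-240 + 941) = 1128067 + 701 = 1128768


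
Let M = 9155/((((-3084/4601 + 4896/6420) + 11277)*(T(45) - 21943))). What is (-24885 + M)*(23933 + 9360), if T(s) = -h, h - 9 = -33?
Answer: -4711190730971306318230/5686435407771 ≈ -8.2850e+8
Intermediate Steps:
h = -24 (h = 9 - 33 = -24)
T(s) = 24 (T(s) = -1*(-24) = 24)
M = -210610775/5686435407771 (M = 9155/((((-3084/4601 + 4896/6420) + 11277)*(24 - 21943))) = 9155/((((-3084*1/4601 + 4896*(1/6420)) + 11277)*(-21919))) = 9155/((((-3084/4601 + 408/535) + 11277)*(-21919))) = 9155/(((2124/23005 + 11277)*(-21919))) = 9155/(((259429509/23005)*(-21919))) = 9155/(-5686435407771/23005) = 9155*(-23005/5686435407771) = -210610775/5686435407771 ≈ -3.7037e-5)
(-24885 + M)*(23933 + 9360) = (-24885 - 210610775/5686435407771)*(23933 + 9360) = -141506945332992110/5686435407771*33293 = -4711190730971306318230/5686435407771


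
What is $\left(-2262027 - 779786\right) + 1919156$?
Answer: $-1122657$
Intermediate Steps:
$\left(-2262027 - 779786\right) + 1919156 = -3041813 + 1919156 = -1122657$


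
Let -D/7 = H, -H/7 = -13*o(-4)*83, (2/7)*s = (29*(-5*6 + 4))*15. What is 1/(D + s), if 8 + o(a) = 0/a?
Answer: 1/383383 ≈ 2.6084e-6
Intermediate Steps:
o(a) = -8 (o(a) = -8 + 0/a = -8 + 0 = -8)
s = -39585 (s = 7*((29*(-5*6 + 4))*15)/2 = 7*((29*(-30 + 4))*15)/2 = 7*((29*(-26))*15)/2 = 7*(-754*15)/2 = (7/2)*(-11310) = -39585)
H = -60424 (H = -(-91)*(-8*83) = -(-91)*(-664) = -7*8632 = -60424)
D = 422968 (D = -7*(-60424) = 422968)
1/(D + s) = 1/(422968 - 39585) = 1/383383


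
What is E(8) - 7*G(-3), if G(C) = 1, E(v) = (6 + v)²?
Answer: 189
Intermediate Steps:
E(8) - 7*G(-3) = (6 + 8)² - 7*1 = 14² - 7 = 196 - 7 = 189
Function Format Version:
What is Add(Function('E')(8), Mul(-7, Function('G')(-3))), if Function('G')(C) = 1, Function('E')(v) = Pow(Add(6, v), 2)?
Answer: 189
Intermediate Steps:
Add(Function('E')(8), Mul(-7, Function('G')(-3))) = Add(Pow(Add(6, 8), 2), Mul(-7, 1)) = Add(Pow(14, 2), -7) = Add(196, -7) = 189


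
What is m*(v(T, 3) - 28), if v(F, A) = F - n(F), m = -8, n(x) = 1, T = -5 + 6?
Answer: 224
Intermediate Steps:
T = 1
v(F, A) = -1 + F (v(F, A) = F - 1*1 = F - 1 = -1 + F)
m*(v(T, 3) - 28) = -8*((-1 + 1) - 28) = -8*(0 - 28) = -8*(-28) = 224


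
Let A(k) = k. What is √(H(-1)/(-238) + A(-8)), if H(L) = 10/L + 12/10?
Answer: I*√2819110/595 ≈ 2.8219*I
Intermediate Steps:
H(L) = 6/5 + 10/L (H(L) = 10/L + 12*(⅒) = 10/L + 6/5 = 6/5 + 10/L)
√(H(-1)/(-238) + A(-8)) = √((6/5 + 10/(-1))/(-238) - 8) = √((6/5 + 10*(-1))*(-1/238) - 8) = √((6/5 - 10)*(-1/238) - 8) = √(-44/5*(-1/238) - 8) = √(22/595 - 8) = √(-4738/595) = I*√2819110/595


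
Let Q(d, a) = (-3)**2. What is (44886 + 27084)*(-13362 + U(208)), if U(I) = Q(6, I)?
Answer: -961015410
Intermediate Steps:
Q(d, a) = 9
U(I) = 9
(44886 + 27084)*(-13362 + U(208)) = (44886 + 27084)*(-13362 + 9) = 71970*(-13353) = -961015410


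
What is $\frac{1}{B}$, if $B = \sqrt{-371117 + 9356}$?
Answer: $- \frac{i \sqrt{361761}}{361761} \approx - 0.0016626 i$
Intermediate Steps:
$B = i \sqrt{361761}$ ($B = \sqrt{-361761} = i \sqrt{361761} \approx 601.47 i$)
$\frac{1}{B} = \frac{1}{i \sqrt{361761}} = - \frac{i \sqrt{361761}}{361761}$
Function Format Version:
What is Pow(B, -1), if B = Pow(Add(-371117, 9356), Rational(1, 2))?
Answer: Mul(Rational(-1, 361761), I, Pow(361761, Rational(1, 2))) ≈ Mul(-0.0016626, I)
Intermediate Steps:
B = Mul(I, Pow(361761, Rational(1, 2))) (B = Pow(-361761, Rational(1, 2)) = Mul(I, Pow(361761, Rational(1, 2))) ≈ Mul(601.47, I))
Pow(B, -1) = Pow(Mul(I, Pow(361761, Rational(1, 2))), -1) = Mul(Rational(-1, 361761), I, Pow(361761, Rational(1, 2)))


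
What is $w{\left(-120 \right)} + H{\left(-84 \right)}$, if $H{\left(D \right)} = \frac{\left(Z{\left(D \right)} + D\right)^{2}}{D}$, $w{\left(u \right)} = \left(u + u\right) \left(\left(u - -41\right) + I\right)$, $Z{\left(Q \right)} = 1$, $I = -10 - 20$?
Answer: $\frac{2190551}{84} \approx 26078.0$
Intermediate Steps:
$I = -30$
$w{\left(u \right)} = 2 u \left(11 + u\right)$ ($w{\left(u \right)} = \left(u + u\right) \left(\left(u - -41\right) - 30\right) = 2 u \left(\left(u + 41\right) - 30\right) = 2 u \left(\left(41 + u\right) - 30\right) = 2 u \left(11 + u\right)$)
$H{\left(D \right)} = \frac{\left(1 + D\right)^{2}}{D}$
$w{\left(-120 \right)} + H{\left(-84 \right)} = 2 \left(-120\right) \left(11 - 120\right) + \frac{\left(1 - 84\right)^{2}}{-84} = 2 \left(-120\right) \left(-109\right) - \frac{\left(-83\right)^{2}}{84} = 26160 - \frac{6889}{84} = \frac{2190551}{84}$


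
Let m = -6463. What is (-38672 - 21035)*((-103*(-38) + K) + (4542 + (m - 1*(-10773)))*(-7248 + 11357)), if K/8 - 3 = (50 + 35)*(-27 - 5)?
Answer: -2170650731522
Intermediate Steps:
K = -21736 (K = 24 + 8*((50 + 35)*(-27 - 5)) = 24 + 8*(85*(-32)) = 24 + 8*(-2720) = 24 - 21760 = -21736)
(-38672 - 21035)*((-103*(-38) + K) + (4542 + (m - 1*(-10773)))*(-7248 + 11357)) = (-38672 - 21035)*((-103*(-38) - 21736) + (4542 + (-6463 - 1*(-10773)))*(-7248 + 11357)) = -59707*((3914 - 21736) + (4542 + (-6463 + 10773))*4109) = -59707*(-17822 + (4542 + 4310)*4109) = -59707*(-17822 + 8852*4109) = -59707*(-17822 + 36372868) = -59707*36355046 = -2170650731522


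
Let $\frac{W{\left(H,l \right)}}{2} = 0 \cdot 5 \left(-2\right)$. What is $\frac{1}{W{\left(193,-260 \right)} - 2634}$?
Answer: $- \frac{1}{2634} \approx -0.00037965$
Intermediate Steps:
$W{\left(H,l \right)} = 0$ ($W{\left(H,l \right)} = 2 \cdot 0 \cdot 5 \left(-2\right) = 2 \cdot 0 \left(-2\right) = 2 \cdot 0 = 0$)
$\frac{1}{W{\left(193,-260 \right)} - 2634} = \frac{1}{0 - 2634} = \frac{1}{-2634} = - \frac{1}{2634}$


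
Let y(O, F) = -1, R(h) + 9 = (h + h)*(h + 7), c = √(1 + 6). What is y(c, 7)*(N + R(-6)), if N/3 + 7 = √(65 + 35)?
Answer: 12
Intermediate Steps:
c = √7 ≈ 2.6458
R(h) = -9 + 2*h*(7 + h) (R(h) = -9 + (h + h)*(h + 7) = -9 + (2*h)*(7 + h) = -9 + 2*h*(7 + h))
N = 9 (N = -21 + 3*√(65 + 35) = -21 + 3*√100 = -21 + 3*10 = -21 + 30 = 9)
y(c, 7)*(N + R(-6)) = -(9 + (-9 + 2*(-6)² + 14*(-6))) = -(9 + (-9 + 2*36 - 84)) = -(9 + (-9 + 72 - 84)) = -(9 - 21) = -1*(-12) = 12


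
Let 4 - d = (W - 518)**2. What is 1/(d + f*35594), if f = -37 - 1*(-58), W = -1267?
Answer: -1/2438747 ≈ -4.1005e-7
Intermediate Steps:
f = 21 (f = -37 + 58 = 21)
d = -3186221 (d = 4 - (-1267 - 518)**2 = 4 - 1*(-1785)**2 = 4 - 1*3186225 = 4 - 3186225 = -3186221)
1/(d + f*35594) = 1/(-3186221 + 21*35594) = 1/(-3186221 + 747474) = 1/(-2438747) = -1/2438747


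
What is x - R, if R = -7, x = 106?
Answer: 113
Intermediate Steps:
x - R = 106 - 1*(-7) = 106 + 7 = 113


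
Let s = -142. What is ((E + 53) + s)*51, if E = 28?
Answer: -3111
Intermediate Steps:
((E + 53) + s)*51 = ((28 + 53) - 142)*51 = (81 - 142)*51 = -61*51 = -3111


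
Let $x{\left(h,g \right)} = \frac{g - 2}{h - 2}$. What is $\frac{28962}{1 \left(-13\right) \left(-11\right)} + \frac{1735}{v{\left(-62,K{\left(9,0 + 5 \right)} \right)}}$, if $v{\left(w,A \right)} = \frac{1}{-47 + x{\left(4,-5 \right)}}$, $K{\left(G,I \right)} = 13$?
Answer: $- \frac{25000681}{286} \approx -87415.0$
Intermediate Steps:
$x{\left(h,g \right)} = \frac{-2 + g}{-2 + h}$
$v{\left(w,A \right)} = - \frac{2}{101}$ ($v{\left(w,A \right)} = \frac{1}{-47 + \frac{-2 - 5}{-2 + 4}} = \frac{1}{-47 + \frac{1}{2} \left(-7\right)} = \frac{1}{-47 - \frac{7}{2}} = \frac{1}{- \frac{101}{2}} = - \frac{2}{101}$)
$\frac{28962}{1 \left(-13\right) \left(-11\right)} + \frac{1735}{v{\left(-62,K{\left(9,0 + 5 \right)} \right)}} = \frac{28962}{1 \left(-13\right) \left(-11\right)} + \frac{1735}{- \frac{2}{101}} = \frac{28962}{\left(-13\right) \left(-11\right)} + 1735 \left(- \frac{101}{2}\right) = \frac{28962}{143} - \frac{175235}{2} = - \frac{25000681}{286}$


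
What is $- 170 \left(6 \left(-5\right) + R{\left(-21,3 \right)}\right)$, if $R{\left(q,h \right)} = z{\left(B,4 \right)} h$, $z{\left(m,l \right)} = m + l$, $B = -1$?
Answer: $3570$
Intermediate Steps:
$z{\left(m,l \right)} = l + m$
$R{\left(q,h \right)} = 3 h$ ($R{\left(q,h \right)} = \left(4 - 1\right) h = 3 h$)
$- 170 \left(6 \left(-5\right) + R{\left(-21,3 \right)}\right) = - 170 \left(6 \left(-5\right) + 3 \cdot 3\right) = - 170 \left(-30 + 9\right) = \left(-170\right) \left(-21\right) = 3570$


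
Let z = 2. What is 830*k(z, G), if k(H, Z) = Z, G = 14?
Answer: 11620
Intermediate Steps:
830*k(z, G) = 830*14 = 11620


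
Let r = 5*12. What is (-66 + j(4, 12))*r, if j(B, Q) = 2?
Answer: -3840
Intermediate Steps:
r = 60
(-66 + j(4, 12))*r = (-66 + 2)*60 = -64*60 = -3840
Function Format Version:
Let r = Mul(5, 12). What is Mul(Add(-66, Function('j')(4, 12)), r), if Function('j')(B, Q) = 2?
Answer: -3840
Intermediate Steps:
r = 60
Mul(Add(-66, Function('j')(4, 12)), r) = Mul(Add(-66, 2), 60) = Mul(-64, 60) = -3840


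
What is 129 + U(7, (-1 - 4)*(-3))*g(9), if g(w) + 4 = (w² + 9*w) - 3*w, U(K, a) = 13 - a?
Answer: -133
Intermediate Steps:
g(w) = -4 + w² + 6*w (g(w) = -4 + ((w² + 9*w) - 3*w) = -4 + (w² + 6*w) = -4 + w² + 6*w)
129 + U(7, (-1 - 4)*(-3))*g(9) = 129 + (13 - (-1 - 4)*(-3))*(-4 + 9² + 6*9) = 129 + (13 - (-5)*(-3))*(-4 + 81 + 54) = 129 + (13 - 1*15)*131 = 129 + (13 - 15)*131 = 129 - 2*131 = 129 - 262 = -133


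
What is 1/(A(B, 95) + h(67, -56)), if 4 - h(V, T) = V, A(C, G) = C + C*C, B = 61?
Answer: 1/3719 ≈ 0.00026889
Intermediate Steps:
A(C, G) = C + C²
h(V, T) = 4 - V
1/(A(B, 95) + h(67, -56)) = 1/(61*(1 + 61) + (4 - 1*67)) = 1/(61*62 + (4 - 67)) = 1/(3782 - 63) = 1/3719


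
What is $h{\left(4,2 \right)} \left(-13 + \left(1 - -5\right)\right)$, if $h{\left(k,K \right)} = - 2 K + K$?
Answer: $14$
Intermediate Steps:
$h{\left(k,K \right)} = - K$
$h{\left(4,2 \right)} \left(-13 + \left(1 - -5\right)\right) = \left(-1\right) 2 \left(-13 + \left(1 - -5\right)\right) = - 2 \left(-13 + \left(1 + 5\right)\right) = - 2 \left(-13 + 6\right) = \left(-2\right) \left(-7\right) = 14$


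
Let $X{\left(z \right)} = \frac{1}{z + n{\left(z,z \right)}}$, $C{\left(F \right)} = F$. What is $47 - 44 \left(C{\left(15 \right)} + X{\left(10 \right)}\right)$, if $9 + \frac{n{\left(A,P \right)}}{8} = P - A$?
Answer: $- \frac{18981}{31} \approx -612.29$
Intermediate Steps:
$n{\left(A,P \right)} = -72 - 8 A + 8 P$ ($n{\left(A,P \right)} = -72 + 8 \left(P - A\right) = -72 - \left(- 8 P + 8 A\right) = -72 - 8 A + 8 P$)
$X{\left(z \right)} = \frac{1}{-72 + z}$ ($X{\left(z \right)} = \frac{1}{z - 72} = \frac{1}{-72 + z}$)
$47 - 44 \left(C{\left(15 \right)} + X{\left(10 \right)}\right) = 47 - 44 \left(15 + \frac{1}{-72 + 10}\right) = 47 - 44 \left(15 + \frac{1}{-62}\right) = 47 - 44 \left(15 - \frac{1}{62}\right) = 47 - \frac{20438}{31} = - \frac{18981}{31}$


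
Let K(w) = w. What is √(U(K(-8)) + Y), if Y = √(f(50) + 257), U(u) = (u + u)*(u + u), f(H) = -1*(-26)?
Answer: √(256 + √283) ≈ 16.517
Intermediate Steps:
f(H) = 26
U(u) = 4*u² (U(u) = (2*u)*(2*u) = 4*u²)
Y = √283 (Y = √(26 + 257) = √283 ≈ 16.823)
√(U(K(-8)) + Y) = √(4*(-8)² + √283) = √(4*64 + √283) = √(256 + √283)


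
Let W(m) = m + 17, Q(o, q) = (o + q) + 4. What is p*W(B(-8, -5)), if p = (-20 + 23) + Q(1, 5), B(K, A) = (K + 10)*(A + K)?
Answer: -117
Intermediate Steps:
Q(o, q) = 4 + o + q
B(K, A) = (10 + K)*(A + K)
p = 13 (p = (-20 + 23) + (4 + 1 + 5) = 3 + 10 = 13)
W(m) = 17 + m
p*W(B(-8, -5)) = 13*(17 + ((-8)**2 + 10*(-5) + 10*(-8) - 5*(-8))) = 13*(17 + (64 - 50 - 80 + 40)) = 13*(17 - 26) = 13*(-9) = -117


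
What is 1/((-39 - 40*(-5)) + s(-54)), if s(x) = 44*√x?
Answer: 161/130465 - 132*I*√6/130465 ≈ 0.001234 - 0.0024783*I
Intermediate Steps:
1/((-39 - 40*(-5)) + s(-54)) = 1/((-39 - 40*(-5)) + 44*√(-54)) = 1/((-39 + 200) + 44*(3*I*√6)) = 1/(161 + 132*I*√6)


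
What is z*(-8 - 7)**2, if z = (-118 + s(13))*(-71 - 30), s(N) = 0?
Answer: 2681550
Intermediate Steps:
z = 11918 (z = (-118 + 0)*(-71 - 30) = -118*(-101) = 11918)
z*(-8 - 7)**2 = 11918*(-8 - 7)**2 = 11918*(-15)**2 = 11918*225 = 2681550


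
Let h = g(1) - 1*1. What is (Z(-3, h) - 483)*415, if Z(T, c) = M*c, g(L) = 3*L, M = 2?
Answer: -198785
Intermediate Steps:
h = 2 (h = 3*1 - 1*1 = 3 - 1 = 2)
Z(T, c) = 2*c
(Z(-3, h) - 483)*415 = (2*2 - 483)*415 = (4 - 483)*415 = -479*415 = -198785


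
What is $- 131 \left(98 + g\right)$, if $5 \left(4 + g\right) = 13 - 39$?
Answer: $- \frac{58164}{5} \approx -11633.0$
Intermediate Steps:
$g = - \frac{46}{5}$ ($g = -4 + \frac{13 - 39}{5} = -4 + \frac{1}{5} \left(-26\right) = -4 - \frac{26}{5} = - \frac{46}{5} \approx -9.2$)
$- 131 \left(98 + g\right) = - 131 \left(98 - \frac{46}{5}\right) = \left(-131\right) \frac{444}{5} = - \frac{58164}{5}$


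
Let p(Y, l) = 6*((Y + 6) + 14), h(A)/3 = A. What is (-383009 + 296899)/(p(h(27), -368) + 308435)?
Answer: -86110/309041 ≈ -0.27864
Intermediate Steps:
h(A) = 3*A
p(Y, l) = 120 + 6*Y (p(Y, l) = 6*((6 + Y) + 14) = 6*(20 + Y) = 120 + 6*Y)
(-383009 + 296899)/(p(h(27), -368) + 308435) = (-383009 + 296899)/((120 + 6*(3*27)) + 308435) = -86110/((120 + 6*81) + 308435) = -86110/((120 + 486) + 308435) = -86110/(606 + 308435) = -86110/309041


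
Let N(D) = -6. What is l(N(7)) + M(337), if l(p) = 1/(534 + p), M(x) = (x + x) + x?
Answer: 533809/528 ≈ 1011.0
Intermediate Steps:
M(x) = 3*x (M(x) = 2*x + x = 3*x)
l(N(7)) + M(337) = 1/(534 - 6) + 3*337 = 1/528 + 1011 = 533809/528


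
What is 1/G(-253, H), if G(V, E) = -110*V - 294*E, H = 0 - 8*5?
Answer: 1/39590 ≈ 2.5259e-5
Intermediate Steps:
H = -40 (H = 0 - 40 = -40)
G(V, E) = -294*E - 110*V
1/G(-253, H) = 1/(-294*(-40) - 110*(-253)) = 1/(11760 + 27830) = 1/39590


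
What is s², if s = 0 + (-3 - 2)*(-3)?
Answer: 225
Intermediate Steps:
s = 15 (s = 0 - 5*(-3) = 0 + 15 = 15)
s² = 15² = 225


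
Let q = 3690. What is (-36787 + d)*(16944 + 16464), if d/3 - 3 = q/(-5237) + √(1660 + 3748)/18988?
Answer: -6434963970048/5237 + 1302912*√2/4747 ≈ -1.2287e+9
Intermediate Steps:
d = 36063/5237 + 39*√2/4747 (d = 9 + 3*(3690/(-5237) + √(1660 + 3748)/18988) = 9 + 3*(3690*(-1/5237) + √5408*(1/18988)) = 9 + 3*(-3690/5237 + (52*√2)*(1/18988)) = 9 + 3*(-3690/5237 + 13*√2/4747) = 9 + (-11070/5237 + 39*√2/4747) = 36063/5237 + 39*√2/4747 ≈ 6.8978)
(-36787 + d)*(16944 + 16464) = (-36787 + (36063/5237 + 39*√2/4747))*(16944 + 16464) = (-192617456/5237 + 39*√2/4747)*33408 = -6434963970048/5237 + 1302912*√2/4747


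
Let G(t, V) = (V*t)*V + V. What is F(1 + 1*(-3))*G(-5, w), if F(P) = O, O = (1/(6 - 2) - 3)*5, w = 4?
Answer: 1045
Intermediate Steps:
O = -55/4 (O = (1/4 - 3)*5 = -11/4*5 = -55/4 ≈ -13.750)
F(P) = -55/4
G(t, V) = V + t*V**2 (G(t, V) = t*V**2 + V = V + t*V**2)
F(1 + 1*(-3))*G(-5, w) = -55*(1 + 4*(-5)) = -55*(1 - 20) = -55*(-19) = -55/4*(-76) = 1045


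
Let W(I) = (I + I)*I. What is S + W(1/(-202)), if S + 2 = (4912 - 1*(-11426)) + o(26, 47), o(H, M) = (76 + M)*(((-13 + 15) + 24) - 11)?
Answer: 370928763/20402 ≈ 18181.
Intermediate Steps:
W(I) = 2*I² (W(I) = (2*I)*I = 2*I²)
o(H, M) = 1140 + 15*M (o(H, M) = (76 + M)*((2 + 24) - 11) = (76 + M)*(26 - 11) = (76 + M)*15 = 1140 + 15*M)
S = 18181 (S = -2 + ((4912 - 1*(-11426)) + (1140 + 15*47)) = -2 + ((4912 + 11426) + (1140 + 705)) = -2 + (16338 + 1845) = -2 + 18183 = 18181)
S + W(1/(-202)) = 18181 + 2*(1/(-202))² = 18181 + 2*(-1/202)² = 18181 + 2*(1/40804) = 18181 + 1/20402 = 370928763/20402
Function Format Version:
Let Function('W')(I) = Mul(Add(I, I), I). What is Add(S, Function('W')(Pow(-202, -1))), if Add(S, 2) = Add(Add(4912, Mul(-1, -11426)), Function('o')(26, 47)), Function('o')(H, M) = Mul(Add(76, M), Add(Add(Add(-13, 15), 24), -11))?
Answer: Rational(370928763, 20402) ≈ 18181.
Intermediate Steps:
Function('W')(I) = Mul(2, Pow(I, 2)) (Function('W')(I) = Mul(Mul(2, I), I) = Mul(2, Pow(I, 2)))
Function('o')(H, M) = Add(1140, Mul(15, M)) (Function('o')(H, M) = Mul(Add(76, M), Add(Add(2, 24), -11)) = Mul(Add(76, M), Add(26, -11)) = Mul(Add(76, M), 15) = Add(1140, Mul(15, M)))
S = 18181 (S = Add(-2, Add(Add(4912, Mul(-1, -11426)), Add(1140, Mul(15, 47)))) = Add(-2, Add(Add(4912, 11426), Add(1140, 705))) = Add(-2, Add(16338, 1845)) = Add(-2, 18183) = 18181)
Add(S, Function('W')(Pow(-202, -1))) = Add(18181, Mul(2, Pow(Pow(-202, -1), 2))) = Add(18181, Mul(2, Pow(Rational(-1, 202), 2))) = Add(18181, Mul(2, Rational(1, 40804))) = Add(18181, Rational(1, 20402)) = Rational(370928763, 20402)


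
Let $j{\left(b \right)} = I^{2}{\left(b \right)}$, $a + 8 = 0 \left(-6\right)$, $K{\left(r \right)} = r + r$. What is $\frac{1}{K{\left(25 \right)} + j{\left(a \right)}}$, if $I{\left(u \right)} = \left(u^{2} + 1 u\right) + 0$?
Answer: $\frac{1}{3186} \approx 0.00031387$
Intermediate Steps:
$K{\left(r \right)} = 2 r$
$I{\left(u \right)} = u + u^{2}$ ($I{\left(u \right)} = \left(u^{2} + u\right) + 0 = \left(u + u^{2}\right) + 0 = u + u^{2}$)
$a = -8$ ($a = -8 + 0 \left(-6\right) = -8 + 0 = -8$)
$j{\left(b \right)} = b^{2} \left(1 + b\right)^{2}$ ($j{\left(b \right)} = \left(b \left(1 + b\right)\right)^{2} = b^{2} \left(1 + b\right)^{2}$)
$\frac{1}{K{\left(25 \right)} + j{\left(a \right)}} = \frac{1}{2 \cdot 25 + \left(-8\right)^{2} \left(1 - 8\right)^{2}} = \frac{1}{50 + 64 \left(-7\right)^{2}} = \frac{1}{50 + 64 \cdot 49} = \frac{1}{50 + 3136} = \frac{1}{3186}$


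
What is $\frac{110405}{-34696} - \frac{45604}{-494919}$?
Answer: $- \frac{53059255811}{17171709624} \approx -3.0899$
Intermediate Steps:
$\frac{110405}{-34696} - \frac{45604}{-494919} = 110405 \left(- \frac{1}{34696}\right) - - \frac{45604}{494919} = - \frac{110405}{34696} + \frac{45604}{494919} = - \frac{53059255811}{17171709624}$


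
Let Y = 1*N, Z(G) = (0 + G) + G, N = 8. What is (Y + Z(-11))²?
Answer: 196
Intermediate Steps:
Z(G) = 2*G (Z(G) = G + G = 2*G)
Y = 8 (Y = 1*8 = 8)
(Y + Z(-11))² = (8 + 2*(-11))² = (8 - 22)² = (-14)² = 196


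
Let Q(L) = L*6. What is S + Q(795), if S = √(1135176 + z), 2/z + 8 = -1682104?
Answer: 4770 + √50187209032053930/210264 ≈ 5835.4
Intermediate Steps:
z = -1/841056 (z = 2/(-8 - 1682104) = 2/(-1682112) = 2*(-1/1682112) = -1/841056 ≈ -1.1890e-6)
S = √50187209032053930/210264 (S = √(1135176 - 1/841056) = √(954746585855/841056) = √50187209032053930/210264 ≈ 1065.4)
Q(L) = 6*L
S + Q(795) = √50187209032053930/210264 + 6*795 = √50187209032053930/210264 + 4770 = 4770 + √50187209032053930/210264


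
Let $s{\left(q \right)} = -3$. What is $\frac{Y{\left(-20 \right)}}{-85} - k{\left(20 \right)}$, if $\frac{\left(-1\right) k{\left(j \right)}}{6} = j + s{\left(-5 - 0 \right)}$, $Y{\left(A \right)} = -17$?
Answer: $\frac{511}{5} \approx 102.2$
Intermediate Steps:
$k{\left(j \right)} = 18 - 6 j$ ($k{\left(j \right)} = - 6 \left(j - 3\right) = - 6 \left(-3 + j\right) = 18 - 6 j$)
$\frac{Y{\left(-20 \right)}}{-85} - k{\left(20 \right)} = - \frac{17}{-85} - \left(18 - 120\right) = \left(-17\right) \left(- \frac{1}{85}\right) - \left(18 - 120\right) = \frac{1}{5} - -102 = \frac{1}{5} + 102 = \frac{511}{5}$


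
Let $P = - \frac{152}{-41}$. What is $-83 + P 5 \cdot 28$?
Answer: $\frac{17877}{41} \approx 436.02$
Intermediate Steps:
$P = \frac{152}{41}$ ($P = \left(-152\right) \left(- \frac{1}{41}\right) = \frac{152}{41} \approx 3.7073$)
$-83 + P 5 \cdot 28 = -83 + \frac{152 \cdot 5 \cdot 28}{41} = -83 + \frac{152}{41} \cdot 140 = -83 + \frac{21280}{41} = \frac{17877}{41}$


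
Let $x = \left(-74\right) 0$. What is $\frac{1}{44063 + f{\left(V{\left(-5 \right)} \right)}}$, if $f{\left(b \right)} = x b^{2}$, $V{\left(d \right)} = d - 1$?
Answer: $\frac{1}{44063} \approx 2.2695 \cdot 10^{-5}$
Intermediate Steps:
$V{\left(d \right)} = -1 + d$
$x = 0$
$f{\left(b \right)} = 0$ ($f{\left(b \right)} = 0 b^{2} = 0$)
$\frac{1}{44063 + f{\left(V{\left(-5 \right)} \right)}} = \frac{1}{44063 + 0} = \frac{1}{44063}$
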